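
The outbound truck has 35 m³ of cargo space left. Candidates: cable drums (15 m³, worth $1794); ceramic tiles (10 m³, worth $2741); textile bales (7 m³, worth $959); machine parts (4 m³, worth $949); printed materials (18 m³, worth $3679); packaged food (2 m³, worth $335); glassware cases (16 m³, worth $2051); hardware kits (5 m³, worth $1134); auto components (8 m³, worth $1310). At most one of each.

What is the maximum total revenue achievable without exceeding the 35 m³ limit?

Greedy by ratio would take ceramic tiles + machine parts + packaged food + hardware kits + auto components: 29 m³ used, total 6469.
The 12 m³ tied up in machine parts and auto components is better spent on printed materials — total rises to 7889 (35 m³).
Nothing else within 35 m³ beats 7889.

7889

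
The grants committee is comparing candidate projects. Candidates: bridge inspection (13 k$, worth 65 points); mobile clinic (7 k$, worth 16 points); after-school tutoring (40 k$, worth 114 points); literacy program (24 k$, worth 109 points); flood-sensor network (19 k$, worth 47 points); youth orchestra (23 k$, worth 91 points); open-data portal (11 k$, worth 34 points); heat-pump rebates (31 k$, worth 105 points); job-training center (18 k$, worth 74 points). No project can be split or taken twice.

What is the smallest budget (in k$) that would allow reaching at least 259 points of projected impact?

Look for the lowest-budget combination reaching 259.
bridge inspection + literacy program + youth orchestra reaches 265 using 60 k$.
Below 60 k$ the best achievable stays under 259.

60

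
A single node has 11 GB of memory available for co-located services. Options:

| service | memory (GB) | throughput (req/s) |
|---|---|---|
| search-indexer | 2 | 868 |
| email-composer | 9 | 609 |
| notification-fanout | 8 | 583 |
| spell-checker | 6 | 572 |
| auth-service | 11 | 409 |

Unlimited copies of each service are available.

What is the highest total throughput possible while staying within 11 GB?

Best packing: 5×search-indexer — 10 GB, 4340 total.
Every other selection either busts 11 GB or fails to beat 4340.

4340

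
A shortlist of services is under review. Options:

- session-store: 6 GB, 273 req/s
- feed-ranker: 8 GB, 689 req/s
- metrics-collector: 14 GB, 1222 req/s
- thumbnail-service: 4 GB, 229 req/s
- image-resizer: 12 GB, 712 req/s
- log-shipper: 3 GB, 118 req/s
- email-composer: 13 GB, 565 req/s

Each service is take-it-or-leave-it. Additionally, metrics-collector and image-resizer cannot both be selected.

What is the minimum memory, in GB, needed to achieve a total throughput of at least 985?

Need the lightest bundle worth ≥ 985.
metrics-collector: 1222 throughput at 14 GB.
Below 14 GB the best achievable stays under 985.

14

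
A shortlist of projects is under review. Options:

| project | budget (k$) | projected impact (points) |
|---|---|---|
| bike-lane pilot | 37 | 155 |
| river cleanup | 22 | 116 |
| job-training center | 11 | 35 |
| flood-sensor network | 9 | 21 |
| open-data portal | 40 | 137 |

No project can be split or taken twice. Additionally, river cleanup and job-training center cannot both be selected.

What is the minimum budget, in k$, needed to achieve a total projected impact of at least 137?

31

Look for the lowest-budget combination reaching 137.
river cleanup + flood-sensor network reaches 137 using 31 k$.
No combination under 31 k$ hits 137.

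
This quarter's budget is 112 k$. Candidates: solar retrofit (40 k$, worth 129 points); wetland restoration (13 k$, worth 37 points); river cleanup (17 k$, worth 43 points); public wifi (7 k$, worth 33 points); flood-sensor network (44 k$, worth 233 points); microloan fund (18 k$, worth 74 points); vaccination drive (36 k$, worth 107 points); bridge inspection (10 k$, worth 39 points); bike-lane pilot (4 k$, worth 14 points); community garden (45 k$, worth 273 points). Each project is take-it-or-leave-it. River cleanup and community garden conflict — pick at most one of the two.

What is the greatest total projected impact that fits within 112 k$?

Density check — community garden 6.07, flood-sensor network 5.30, public wifi 4.71, microloan fund 4.11 are the best per k$.
The ratio heuristic lands on public wifi + flood-sensor network + bridge inspection + bike-lane pilot + community garden (592) but leaves 2 k$ idle.
The 17 k$ tied up in public wifi and bridge inspection is better spent on microloan fund — total rises to 594 (111 k$).
An exhaustive check of the 1024 subsets confirms 594.

594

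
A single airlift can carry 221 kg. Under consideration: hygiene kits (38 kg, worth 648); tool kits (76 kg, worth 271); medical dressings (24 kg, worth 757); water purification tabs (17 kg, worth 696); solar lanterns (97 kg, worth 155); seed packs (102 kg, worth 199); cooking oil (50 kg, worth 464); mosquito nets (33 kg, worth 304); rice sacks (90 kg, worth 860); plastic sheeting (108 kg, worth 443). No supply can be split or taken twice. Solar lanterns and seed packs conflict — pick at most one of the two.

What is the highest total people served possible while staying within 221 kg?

3425

By people served per kg: water purification tabs 40.94, medical dressings 31.54, hygiene kits 17.05 lead.
Hygiene kits + medical dressings + water purification tabs + cooking oil + rice sacks uses 219 of the 221 kg and totals 3425.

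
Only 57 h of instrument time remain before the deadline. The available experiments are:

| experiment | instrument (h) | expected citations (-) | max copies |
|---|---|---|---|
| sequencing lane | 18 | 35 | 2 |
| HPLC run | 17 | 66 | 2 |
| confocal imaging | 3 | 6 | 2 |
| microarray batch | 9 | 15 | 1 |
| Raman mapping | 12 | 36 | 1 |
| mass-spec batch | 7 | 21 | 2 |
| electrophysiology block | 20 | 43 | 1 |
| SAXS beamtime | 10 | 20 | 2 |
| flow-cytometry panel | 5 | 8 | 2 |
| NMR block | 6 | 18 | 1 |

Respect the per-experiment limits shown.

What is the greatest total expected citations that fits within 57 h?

The ratio heuristic lands on 2×HPLC run + confocal imaging + Raman mapping + mass-spec batch (195) but leaves 1 h idle.
Dropping Raman mapping frees 12 h; slotting in mass-spec batch + NMR block (13 h) lifts the total to 198 at 57 h.
That's the maximum — no swap from here does better than 198.

198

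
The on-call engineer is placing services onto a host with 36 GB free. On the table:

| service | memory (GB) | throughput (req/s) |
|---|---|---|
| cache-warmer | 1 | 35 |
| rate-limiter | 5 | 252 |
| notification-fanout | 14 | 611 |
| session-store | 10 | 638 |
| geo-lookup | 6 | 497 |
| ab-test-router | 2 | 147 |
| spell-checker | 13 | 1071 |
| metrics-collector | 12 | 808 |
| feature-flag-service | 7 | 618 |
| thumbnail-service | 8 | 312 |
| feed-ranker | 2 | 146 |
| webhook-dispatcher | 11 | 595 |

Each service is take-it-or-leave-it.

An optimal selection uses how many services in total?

Optimal total is 2824.
session-store + geo-lookup + spell-checker + feature-flag-service hits 2824 at 36 GB.
All optima have 4 services.

4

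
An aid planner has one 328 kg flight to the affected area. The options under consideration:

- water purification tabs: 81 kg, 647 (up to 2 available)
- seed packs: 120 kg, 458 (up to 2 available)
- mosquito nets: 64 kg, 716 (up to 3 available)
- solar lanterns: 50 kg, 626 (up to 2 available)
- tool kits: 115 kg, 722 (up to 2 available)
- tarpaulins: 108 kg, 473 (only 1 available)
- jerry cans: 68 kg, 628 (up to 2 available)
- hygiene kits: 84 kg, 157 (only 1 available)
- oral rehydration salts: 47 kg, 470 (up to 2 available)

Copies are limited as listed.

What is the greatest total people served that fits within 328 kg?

Greedy by ratio would take 3×mosquito nets + 2×solar lanterns: 292 kg used, total 3400.
Replace mosquito nets with 2×oral rehydration salts: the trade gains 224 net, giving 3624 at 322 kg.

3624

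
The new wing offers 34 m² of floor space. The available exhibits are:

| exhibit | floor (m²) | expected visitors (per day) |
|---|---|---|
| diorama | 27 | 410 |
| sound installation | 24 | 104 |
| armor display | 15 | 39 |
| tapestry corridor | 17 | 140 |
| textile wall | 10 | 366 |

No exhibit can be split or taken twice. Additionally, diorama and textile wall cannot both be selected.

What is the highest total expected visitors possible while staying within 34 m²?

506

Tapestry corridor + textile wall uses 27 of the 34 m² and totals 506.
Nothing else feasible within 34 m² beats 506.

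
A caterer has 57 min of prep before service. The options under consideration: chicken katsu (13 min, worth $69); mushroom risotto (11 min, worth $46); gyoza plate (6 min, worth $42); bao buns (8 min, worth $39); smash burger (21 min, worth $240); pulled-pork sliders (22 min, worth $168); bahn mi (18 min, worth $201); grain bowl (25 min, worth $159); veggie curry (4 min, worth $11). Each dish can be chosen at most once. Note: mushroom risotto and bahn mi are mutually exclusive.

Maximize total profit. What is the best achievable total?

533

Gyoza plate + bao buns + smash burger + bahn mi + veggie curry uses 57 of the 57 min and totals 533.
Runner-up gyoza plate + bao buns + smash burger + bahn mi tops out at 522.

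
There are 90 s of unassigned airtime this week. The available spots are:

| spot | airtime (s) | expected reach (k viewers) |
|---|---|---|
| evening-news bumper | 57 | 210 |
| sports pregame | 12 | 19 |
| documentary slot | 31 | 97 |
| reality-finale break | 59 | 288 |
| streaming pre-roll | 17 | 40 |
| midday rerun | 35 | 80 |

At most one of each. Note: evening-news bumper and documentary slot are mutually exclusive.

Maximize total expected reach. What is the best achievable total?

Best packing: documentary slot + reality-finale break — 90 s, 385 total.
Next best is sports pregame + reality-finale break + streaming pre-roll at 347 (88 s) — short by 38.

385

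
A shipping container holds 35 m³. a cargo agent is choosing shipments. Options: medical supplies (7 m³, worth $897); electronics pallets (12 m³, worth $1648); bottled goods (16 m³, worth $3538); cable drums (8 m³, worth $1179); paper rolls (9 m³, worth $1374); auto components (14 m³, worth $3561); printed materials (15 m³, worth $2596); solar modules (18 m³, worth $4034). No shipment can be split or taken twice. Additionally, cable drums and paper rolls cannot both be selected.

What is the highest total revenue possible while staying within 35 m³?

Taking auto components + solar modules: 32 m³ used, 7595 in revenue.

7595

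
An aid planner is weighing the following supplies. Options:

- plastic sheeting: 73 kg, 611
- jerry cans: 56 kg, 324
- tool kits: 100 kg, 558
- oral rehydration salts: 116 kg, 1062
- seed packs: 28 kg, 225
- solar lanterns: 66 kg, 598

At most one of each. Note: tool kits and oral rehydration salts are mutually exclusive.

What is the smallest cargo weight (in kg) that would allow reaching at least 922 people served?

116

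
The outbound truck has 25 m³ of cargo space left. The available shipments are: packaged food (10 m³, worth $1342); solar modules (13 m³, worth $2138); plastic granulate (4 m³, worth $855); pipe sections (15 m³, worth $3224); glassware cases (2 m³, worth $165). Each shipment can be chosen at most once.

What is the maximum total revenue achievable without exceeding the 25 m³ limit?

The ratio heuristic lands on plastic granulate + pipe sections + glassware cases (4244) but leaves 4 m³ idle.
Replace plastic granulate and glassware cases with packaged food: the trade gains 322 net, giving 4566 at 25 m³.
An exhaustive check of the 32 subsets confirms 4566.

4566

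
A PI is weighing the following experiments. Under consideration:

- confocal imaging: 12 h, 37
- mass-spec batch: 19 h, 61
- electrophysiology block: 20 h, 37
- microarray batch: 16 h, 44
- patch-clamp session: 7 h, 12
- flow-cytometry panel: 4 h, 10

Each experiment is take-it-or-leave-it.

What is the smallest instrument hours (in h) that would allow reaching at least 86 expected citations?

31

Need the lightest bundle worth ≥ 86.
confocal imaging + mass-spec batch: 98 expected citations at 31 h.
Below 31 h the best achievable stays under 86.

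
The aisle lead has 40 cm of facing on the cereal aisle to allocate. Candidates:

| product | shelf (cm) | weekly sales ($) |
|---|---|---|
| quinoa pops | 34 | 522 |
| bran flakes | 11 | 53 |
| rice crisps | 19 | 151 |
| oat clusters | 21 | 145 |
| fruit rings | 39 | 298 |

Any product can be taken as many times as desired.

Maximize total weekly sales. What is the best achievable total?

522

The ratio ordering already packs tightly: quinoa pops, 34 cm, 522.
That's the maximum — no swap from here does better than 522.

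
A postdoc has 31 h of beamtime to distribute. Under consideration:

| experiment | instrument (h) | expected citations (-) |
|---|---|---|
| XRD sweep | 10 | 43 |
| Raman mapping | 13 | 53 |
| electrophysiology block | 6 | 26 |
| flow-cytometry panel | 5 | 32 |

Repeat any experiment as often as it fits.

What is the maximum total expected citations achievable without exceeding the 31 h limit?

Density check — flow-cytometry panel 6.40, electrophysiology block 4.33, XRD sweep 4.30 are the best per h.
Taking 6×flow-cytometry panel: 30 h used, 192 in expected citations.
The spare 1 h is too small for any remaining experiment, and no exchange beats 192.

192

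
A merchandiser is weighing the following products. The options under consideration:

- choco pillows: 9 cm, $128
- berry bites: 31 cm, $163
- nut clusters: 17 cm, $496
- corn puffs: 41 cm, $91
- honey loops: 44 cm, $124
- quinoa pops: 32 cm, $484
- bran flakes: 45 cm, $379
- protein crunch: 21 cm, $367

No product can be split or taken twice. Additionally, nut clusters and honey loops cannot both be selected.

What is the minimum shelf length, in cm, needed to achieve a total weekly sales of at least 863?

38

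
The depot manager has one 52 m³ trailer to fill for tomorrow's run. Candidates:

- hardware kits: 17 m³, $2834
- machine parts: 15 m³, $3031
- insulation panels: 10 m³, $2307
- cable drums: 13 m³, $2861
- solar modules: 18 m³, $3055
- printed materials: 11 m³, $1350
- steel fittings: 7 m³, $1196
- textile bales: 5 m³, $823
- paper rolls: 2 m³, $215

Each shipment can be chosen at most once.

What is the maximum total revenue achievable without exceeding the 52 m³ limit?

Best packing: machine parts + insulation panels + cable drums + steel fittings + textile bales + paper rolls — 52 m³, 10433 total.
Next best is machine parts + insulation panels + cable drums + steel fittings + textile bales at 10218 (50 m³) — short by 215.

10433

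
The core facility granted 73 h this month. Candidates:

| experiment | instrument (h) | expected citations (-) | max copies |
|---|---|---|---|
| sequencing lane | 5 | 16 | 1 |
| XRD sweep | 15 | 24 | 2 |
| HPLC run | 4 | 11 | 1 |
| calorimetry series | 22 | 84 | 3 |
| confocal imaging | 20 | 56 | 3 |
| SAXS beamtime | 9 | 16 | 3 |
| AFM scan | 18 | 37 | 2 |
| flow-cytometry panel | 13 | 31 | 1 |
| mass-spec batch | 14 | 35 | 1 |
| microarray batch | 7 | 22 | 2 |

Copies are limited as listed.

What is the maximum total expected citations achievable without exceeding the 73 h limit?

274

By expected citations per h: calorimetry series 3.82, sequencing lane 3.20, microarray batch 3.14 lead.
A density-first pass picks sequencing lane + 3×calorimetry series — 268 at 71 h.
Dropping sequencing lane frees 5 h; slotting in microarray batch (7 h) lifts the total to 274 at 73 h.
No other feasible combination exceeds 274.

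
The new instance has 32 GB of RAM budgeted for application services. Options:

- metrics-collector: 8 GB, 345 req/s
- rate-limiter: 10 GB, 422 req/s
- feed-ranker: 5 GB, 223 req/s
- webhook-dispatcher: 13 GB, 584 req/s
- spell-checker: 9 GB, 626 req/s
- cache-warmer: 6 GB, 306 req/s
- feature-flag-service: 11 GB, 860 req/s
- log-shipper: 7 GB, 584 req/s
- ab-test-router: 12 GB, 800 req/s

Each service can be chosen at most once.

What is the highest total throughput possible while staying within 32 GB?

2293

By throughput per GB: log-shipper 83.43, feature-flag-service 78.18, spell-checker 69.56, ab-test-router 66.67 lead.
Best packing: feed-ranker + spell-checker + feature-flag-service + log-shipper — 32 GB, 2293 total.
An exhaustive check of the 512 subsets confirms 2293.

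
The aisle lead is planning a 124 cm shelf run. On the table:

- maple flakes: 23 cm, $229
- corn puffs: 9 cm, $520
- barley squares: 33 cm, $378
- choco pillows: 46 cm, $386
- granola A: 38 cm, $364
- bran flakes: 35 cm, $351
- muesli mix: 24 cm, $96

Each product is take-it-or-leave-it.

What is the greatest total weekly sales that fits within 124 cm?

Taking the top-ratio products first gives maple flakes + corn puffs + barley squares + bran flakes + muesli mix for 1574 (124 cm).
The 47 cm tied up in maple flakes and muesli mix is better spent on choco pillows — total rises to 1635 (123 cm).
The spare 1 cm is too small for any remaining product, and no exchange beats 1635.

1635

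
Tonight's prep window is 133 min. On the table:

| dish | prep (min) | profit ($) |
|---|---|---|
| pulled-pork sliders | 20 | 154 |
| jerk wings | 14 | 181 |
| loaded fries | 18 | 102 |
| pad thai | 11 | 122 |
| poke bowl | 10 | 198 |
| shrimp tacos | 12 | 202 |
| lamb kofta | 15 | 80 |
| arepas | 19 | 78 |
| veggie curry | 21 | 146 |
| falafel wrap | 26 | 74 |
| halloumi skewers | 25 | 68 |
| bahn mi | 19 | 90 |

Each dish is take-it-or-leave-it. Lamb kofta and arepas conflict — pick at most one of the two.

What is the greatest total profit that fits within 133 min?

Ranking by ratio (profit/min): poke bowl 19.80, shrimp tacos 16.83, jerk wings 12.93.
Greedy by ratio would take pulled-pork sliders + jerk wings + loaded fries + pad thai + poke bowl + shrimp tacos + lamb kofta + veggie curry: 121 min used, total 1185.
The 15 min tied up in lamb kofta is better spent on bahn mi — total rises to 1195 (125 min).
That's the maximum — no feasible swap from here does better than 1195.

1195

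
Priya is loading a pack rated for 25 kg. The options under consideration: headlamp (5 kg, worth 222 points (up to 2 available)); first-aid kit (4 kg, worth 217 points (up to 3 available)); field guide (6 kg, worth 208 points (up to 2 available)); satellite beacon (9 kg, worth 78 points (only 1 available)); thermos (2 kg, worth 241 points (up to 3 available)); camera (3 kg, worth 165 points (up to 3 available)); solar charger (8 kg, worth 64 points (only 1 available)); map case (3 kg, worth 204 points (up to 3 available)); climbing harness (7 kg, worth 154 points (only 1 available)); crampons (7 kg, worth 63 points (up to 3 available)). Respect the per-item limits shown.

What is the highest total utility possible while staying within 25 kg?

1882

A density-first pass picks 3×thermos + 3×camera + 3×map case — 1830 at 24 kg.
The 3 kg tied up in camera is better spent on first-aid kit — total rises to 1882 (25 kg).
That's the maximum — no swap from here does better than 1882.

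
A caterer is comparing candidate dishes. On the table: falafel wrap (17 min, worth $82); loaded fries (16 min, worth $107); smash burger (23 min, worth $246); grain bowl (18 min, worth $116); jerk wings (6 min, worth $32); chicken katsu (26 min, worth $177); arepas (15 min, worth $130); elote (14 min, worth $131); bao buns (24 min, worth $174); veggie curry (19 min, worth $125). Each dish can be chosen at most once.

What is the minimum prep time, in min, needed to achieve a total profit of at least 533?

Need the lightest bundle worth ≥ 533.
smash burger + jerk wings + arepas + elote: 539 profit at 58 min.
Below 58 min the best achievable stays under 533.

58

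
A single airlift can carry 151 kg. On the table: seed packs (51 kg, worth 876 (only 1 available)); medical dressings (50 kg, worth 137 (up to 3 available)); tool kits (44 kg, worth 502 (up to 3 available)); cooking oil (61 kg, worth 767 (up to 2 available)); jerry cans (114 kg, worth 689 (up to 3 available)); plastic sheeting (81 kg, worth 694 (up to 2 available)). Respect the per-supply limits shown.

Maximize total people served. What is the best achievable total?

1880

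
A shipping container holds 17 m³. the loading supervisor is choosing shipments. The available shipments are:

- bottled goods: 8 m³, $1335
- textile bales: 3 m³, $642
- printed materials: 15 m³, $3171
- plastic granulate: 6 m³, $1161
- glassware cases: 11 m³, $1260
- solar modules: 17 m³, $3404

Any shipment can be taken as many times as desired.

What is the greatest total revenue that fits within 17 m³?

3404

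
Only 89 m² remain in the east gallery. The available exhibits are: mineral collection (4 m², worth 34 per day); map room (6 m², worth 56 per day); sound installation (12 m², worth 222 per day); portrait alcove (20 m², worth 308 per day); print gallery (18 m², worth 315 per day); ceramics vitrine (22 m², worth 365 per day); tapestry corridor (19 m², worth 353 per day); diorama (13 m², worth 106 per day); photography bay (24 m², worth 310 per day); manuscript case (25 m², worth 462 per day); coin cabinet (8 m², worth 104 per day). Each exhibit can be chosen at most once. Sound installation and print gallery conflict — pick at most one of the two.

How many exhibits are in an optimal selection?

5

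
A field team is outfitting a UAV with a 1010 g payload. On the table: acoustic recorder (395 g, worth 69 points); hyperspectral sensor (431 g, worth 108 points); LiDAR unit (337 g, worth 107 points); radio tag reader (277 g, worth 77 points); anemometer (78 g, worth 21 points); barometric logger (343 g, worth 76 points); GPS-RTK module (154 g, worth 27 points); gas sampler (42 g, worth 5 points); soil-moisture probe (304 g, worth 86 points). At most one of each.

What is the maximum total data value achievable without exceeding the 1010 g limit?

LiDAR unit + radio tag reader + anemometer + soil-moisture probe uses 996 of the 1010 g and totals 291.
No other feasible combination exceeds 291.

291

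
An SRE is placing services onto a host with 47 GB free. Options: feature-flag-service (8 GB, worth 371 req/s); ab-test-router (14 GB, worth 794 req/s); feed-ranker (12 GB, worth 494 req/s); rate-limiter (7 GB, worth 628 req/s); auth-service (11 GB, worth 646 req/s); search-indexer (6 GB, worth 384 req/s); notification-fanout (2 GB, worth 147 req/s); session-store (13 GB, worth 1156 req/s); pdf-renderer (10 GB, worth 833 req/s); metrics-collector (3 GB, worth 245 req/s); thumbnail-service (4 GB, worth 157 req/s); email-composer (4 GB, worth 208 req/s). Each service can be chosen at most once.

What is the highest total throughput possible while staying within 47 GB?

3656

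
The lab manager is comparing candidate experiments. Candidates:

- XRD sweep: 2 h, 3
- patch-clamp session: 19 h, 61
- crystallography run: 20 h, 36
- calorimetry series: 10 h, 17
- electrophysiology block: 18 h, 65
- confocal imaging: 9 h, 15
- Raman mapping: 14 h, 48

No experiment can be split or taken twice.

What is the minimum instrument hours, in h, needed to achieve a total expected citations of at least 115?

Look for the lowest-instrument combination reaching 115.
XRD sweep + electrophysiology block + Raman mapping reaches 116 using 34 h.
Any bundle with less than 34 h falls short of 115.

34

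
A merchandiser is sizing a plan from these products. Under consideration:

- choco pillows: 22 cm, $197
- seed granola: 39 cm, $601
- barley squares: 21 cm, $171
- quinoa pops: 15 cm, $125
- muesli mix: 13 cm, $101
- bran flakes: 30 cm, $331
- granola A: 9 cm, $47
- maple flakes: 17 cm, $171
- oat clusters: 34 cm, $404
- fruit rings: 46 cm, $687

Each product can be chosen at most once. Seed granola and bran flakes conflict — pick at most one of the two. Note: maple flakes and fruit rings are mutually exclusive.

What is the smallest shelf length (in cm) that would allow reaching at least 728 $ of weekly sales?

55

Need the lightest bundle worth ≥ 728.
granola A + fruit rings reaches 734 using 55 cm.
Below 55 cm the best achievable stays under 728.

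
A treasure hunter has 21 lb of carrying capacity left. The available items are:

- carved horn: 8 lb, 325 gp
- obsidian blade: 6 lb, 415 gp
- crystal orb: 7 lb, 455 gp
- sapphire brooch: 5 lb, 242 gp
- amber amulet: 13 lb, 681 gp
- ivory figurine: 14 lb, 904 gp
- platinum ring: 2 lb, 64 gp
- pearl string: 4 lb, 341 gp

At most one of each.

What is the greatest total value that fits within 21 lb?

1359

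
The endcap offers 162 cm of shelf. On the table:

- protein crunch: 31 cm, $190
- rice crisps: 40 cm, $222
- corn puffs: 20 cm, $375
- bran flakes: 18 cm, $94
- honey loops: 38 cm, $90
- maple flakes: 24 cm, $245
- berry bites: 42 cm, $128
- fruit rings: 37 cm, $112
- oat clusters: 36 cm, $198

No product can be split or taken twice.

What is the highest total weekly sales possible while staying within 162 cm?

1230

Density check — corn puffs 18.75, maple flakes 10.21, protein crunch 6.13 are the best per cm.
Best packing: protein crunch + rice crisps + corn puffs + maple flakes + oat clusters — 151 cm, 1230 total.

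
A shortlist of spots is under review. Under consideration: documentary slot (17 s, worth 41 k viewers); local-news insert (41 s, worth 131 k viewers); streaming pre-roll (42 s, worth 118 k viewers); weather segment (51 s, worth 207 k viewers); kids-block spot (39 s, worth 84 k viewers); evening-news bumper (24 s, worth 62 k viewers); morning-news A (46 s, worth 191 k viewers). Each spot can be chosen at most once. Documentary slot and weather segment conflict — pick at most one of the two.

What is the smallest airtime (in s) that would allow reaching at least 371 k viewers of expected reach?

97

Need the lightest bundle worth ≥ 371.
weather segment + morning-news A: 398 expected reach at 97 s.
No combination under 97 s hits 371.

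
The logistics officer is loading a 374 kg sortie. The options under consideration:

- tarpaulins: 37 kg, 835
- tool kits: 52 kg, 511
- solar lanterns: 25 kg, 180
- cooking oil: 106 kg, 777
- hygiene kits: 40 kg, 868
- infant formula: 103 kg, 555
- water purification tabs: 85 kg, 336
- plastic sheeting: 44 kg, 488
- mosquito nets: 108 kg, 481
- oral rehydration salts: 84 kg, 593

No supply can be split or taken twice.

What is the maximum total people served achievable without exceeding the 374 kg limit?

Greedy by ratio would take tarpaulins + tool kits + solar lanterns + cooking oil + hygiene kits + plastic sheeting: 304 kg used, total 3659.
Dropping solar lanterns frees 25 kg; slotting in oral rehydration salts (84 kg) lifts the total to 4072 at 363 kg.
The closest alternative, tarpaulins + tool kits + hygiene kits + infant formula + plastic sheeting + oral rehydration salts, reaches only 3850.

4072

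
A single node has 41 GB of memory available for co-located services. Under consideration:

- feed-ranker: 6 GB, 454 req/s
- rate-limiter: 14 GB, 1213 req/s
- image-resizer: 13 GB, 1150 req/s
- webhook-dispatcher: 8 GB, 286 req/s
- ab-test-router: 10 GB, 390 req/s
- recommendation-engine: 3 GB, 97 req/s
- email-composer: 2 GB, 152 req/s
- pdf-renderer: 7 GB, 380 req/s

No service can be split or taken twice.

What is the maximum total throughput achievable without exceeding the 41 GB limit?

Filling by ratio: feed-ranker + rate-limiter + image-resizer + recommendation-engine + email-composer for 3066, with 3 GB left unused.
Dropping recommendation-engine and email-composer frees 5 GB; slotting in pdf-renderer (7 GB) lifts the total to 3197 at 40 GB.

3197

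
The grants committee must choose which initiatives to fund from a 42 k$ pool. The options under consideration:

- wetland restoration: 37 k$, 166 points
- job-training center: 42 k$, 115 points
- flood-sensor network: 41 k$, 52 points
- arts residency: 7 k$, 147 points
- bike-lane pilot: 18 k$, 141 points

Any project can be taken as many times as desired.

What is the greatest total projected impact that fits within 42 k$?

By projected impact per k$: arts residency 21.00, bike-lane pilot 7.83, wetland restoration 4.49, job-training center 2.74 lead.
Best packing: 6×arts residency — 42 k$, 882 total.
No other feasible combination exceeds 882.

882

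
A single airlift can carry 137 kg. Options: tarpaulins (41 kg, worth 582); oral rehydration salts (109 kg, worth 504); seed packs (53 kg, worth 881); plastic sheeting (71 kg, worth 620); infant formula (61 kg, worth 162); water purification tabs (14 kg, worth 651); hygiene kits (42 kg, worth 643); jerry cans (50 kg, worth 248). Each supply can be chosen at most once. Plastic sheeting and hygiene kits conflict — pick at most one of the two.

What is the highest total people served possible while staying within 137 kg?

2175

Ranking by ratio (people served/kg): water purification tabs 46.50, seed packs 16.62, hygiene kits 15.31, tarpaulins 14.20.
Best packing: seed packs + water purification tabs + hygiene kits — 109 kg, 2175 total.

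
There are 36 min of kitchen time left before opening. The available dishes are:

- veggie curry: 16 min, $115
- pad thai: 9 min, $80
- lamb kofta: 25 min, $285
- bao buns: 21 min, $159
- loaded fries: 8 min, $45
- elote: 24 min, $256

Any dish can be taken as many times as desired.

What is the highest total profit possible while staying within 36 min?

365

The ratio ordering already packs tightly: pad thai + lamb kofta, 34 min, 365.
No other feasible combination exceeds 365.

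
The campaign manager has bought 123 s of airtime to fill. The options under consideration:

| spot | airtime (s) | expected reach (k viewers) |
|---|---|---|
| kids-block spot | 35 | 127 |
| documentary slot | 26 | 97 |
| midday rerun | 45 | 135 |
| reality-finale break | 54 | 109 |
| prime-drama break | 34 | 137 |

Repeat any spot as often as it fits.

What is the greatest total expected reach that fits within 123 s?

468

Taking the top-ratio spots first gives 3×prime-drama break for 411 (102 s).
Dropping prime-drama break frees 34 s; slotting in 2×documentary slot (52 s) lifts the total to 468 at 120 s.
The spare 3 s is too small for any remaining spot, and no exchange beats 468.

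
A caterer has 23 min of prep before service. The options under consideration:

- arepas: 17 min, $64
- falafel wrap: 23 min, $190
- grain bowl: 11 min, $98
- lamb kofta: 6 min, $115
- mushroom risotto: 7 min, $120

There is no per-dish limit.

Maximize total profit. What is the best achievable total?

360

The ratio heuristic lands on 3×lamb kofta (345) but leaves 5 min idle.
Replace 3×lamb kofta with 3×mushroom risotto: the trade gains 15 net, giving 360 at 21 min.
No other feasible combination exceeds 360.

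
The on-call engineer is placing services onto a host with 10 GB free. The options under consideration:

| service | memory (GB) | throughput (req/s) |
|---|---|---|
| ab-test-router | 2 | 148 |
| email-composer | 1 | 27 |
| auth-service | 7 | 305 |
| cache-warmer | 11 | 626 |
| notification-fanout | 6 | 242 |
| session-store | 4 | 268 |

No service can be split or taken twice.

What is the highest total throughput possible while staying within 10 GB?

510

A density-first pass picks ab-test-router + email-composer + session-store — 443 at 7 GB.
Replace ab-test-router and email-composer with notification-fanout: the trade gains 67 net, giving 510 at 10 GB.
Nothing else within 10 GB beats 510.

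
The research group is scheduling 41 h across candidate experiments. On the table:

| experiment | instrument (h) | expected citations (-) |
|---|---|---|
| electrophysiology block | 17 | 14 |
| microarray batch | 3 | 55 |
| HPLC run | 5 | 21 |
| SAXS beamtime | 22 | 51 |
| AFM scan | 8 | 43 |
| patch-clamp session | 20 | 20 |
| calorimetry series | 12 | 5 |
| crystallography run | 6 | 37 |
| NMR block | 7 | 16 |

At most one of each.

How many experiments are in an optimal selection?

Best achievable expected citations is 186.
microarray batch + SAXS beamtime + AFM scan + crystallography run hits 186 at 39 h.
Every optimal selection uses 4 experiments.

4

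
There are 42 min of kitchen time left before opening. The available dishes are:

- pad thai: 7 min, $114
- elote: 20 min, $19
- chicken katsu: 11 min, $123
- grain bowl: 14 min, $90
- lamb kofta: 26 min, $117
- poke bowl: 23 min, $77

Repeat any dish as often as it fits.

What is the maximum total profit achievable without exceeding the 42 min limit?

684

The ratio ordering already packs tightly: 6×pad thai, 42 min, 684.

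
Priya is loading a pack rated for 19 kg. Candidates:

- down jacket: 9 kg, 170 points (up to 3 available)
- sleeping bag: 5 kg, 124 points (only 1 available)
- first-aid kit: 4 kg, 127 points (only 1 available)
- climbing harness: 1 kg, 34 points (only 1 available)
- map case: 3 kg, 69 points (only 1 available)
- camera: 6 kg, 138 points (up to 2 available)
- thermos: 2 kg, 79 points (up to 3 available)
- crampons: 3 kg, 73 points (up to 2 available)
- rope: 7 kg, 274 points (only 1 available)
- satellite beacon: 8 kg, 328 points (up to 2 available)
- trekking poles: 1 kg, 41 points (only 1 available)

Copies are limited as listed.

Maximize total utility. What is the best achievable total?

Best packing: thermos + 2×satellite beacon + trekking poles — 19 kg, 776 total.
Every other selection either busts 19 kg or exceeds an availability limit or fails to beat 776.

776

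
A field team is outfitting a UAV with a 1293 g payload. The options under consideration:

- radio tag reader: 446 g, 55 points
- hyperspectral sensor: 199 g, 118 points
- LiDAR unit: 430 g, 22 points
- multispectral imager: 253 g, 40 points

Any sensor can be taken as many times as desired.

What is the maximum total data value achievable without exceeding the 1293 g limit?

6×hyperspectral sensor uses 1194 of the 1293 g and totals 708.
Every other selection either busts 1293 g or fails to beat 708.

708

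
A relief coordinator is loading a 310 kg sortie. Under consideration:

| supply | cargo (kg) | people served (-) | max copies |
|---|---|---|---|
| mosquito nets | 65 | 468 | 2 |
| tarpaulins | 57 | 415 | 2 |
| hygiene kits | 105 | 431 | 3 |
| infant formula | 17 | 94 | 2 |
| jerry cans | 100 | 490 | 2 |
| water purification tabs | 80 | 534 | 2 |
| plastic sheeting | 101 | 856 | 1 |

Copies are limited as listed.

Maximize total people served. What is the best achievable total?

2301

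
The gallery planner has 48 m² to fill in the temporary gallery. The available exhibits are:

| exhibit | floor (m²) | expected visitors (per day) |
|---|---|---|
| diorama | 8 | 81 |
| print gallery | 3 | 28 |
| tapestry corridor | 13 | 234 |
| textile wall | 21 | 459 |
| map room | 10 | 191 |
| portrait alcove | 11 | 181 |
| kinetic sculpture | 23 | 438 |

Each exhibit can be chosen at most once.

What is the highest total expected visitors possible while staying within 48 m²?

925

The ratio heuristic lands on print gallery + tapestry corridor + textile wall + map room (912) but leaves 1 m² idle.
The 23 m² tied up in tapestry corridor and map room is better spent on kinetic sculpture — total rises to 925 (47 m²).
The closest alternative, print gallery + tapestry corridor + textile wall + map room, reaches only 912.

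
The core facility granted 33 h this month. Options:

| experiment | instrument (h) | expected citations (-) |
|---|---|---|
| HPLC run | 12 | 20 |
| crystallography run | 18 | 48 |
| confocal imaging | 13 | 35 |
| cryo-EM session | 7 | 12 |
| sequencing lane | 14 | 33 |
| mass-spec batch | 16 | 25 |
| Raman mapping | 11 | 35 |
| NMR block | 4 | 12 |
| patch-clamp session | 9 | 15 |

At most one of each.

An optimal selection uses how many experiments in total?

3

The maximum expected citations within 33 h is 95.
crystallography run + Raman mapping + NMR block hits 95 at 33 h.
Any selection reaching 95 contains exactly 3 experiments.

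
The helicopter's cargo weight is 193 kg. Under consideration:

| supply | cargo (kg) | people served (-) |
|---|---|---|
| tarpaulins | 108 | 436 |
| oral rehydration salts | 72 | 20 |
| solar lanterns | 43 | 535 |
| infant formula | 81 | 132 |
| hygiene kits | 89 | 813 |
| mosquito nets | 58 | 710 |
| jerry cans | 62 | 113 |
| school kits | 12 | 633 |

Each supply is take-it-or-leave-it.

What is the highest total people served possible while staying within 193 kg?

2156

Taking the top-ratio supplies first gives solar lanterns + mosquito nets + jerry cans + school kits for 1991 (175 kg).
The 105 kg tied up in solar lanterns and jerry cans is better spent on hygiene kits — total rises to 2156 (159 kg).
Runner-up solar lanterns + hygiene kits + mosquito nets tops out at 2058.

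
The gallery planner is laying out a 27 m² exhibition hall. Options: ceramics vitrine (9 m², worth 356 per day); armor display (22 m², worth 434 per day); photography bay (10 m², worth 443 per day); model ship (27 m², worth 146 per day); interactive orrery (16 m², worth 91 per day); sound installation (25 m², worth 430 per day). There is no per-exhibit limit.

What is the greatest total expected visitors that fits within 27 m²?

A density-first pass picks 2×photography bay — 886 at 20 m².
Dropping 2×photography bay frees 20 m²; slotting in 3×ceramics vitrine (27 m²) lifts the total to 1068 at 27 m².

1068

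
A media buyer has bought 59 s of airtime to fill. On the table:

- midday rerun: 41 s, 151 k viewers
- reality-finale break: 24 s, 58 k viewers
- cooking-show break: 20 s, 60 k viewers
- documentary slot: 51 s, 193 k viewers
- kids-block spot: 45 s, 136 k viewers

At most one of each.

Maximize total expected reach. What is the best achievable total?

193

Taking documentary slot: 51 s used, 193 in expected reach.
That's the maximum — no swap from here does better than 193.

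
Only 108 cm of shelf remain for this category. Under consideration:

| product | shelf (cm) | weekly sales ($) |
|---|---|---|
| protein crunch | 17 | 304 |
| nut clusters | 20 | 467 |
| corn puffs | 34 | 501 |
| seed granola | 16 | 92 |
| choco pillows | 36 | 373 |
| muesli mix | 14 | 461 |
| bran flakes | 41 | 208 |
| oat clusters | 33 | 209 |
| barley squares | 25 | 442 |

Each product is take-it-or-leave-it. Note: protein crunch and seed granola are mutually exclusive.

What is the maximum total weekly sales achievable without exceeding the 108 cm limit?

Density check — muesli mix 32.93, nut clusters 23.35, protein crunch 17.88 are the best per cm.
Nut clusters + corn puffs + muesli mix + barley squares uses 93 of the 108 cm and totals 1871.
Every other selection either busts 108 cm or breaks a pairing rule or fails to beat 1871.

1871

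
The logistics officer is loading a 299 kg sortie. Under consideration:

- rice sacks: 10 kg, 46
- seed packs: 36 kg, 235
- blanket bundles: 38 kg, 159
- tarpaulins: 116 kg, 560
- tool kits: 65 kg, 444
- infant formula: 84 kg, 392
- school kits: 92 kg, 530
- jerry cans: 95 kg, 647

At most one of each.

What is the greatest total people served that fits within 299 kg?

1902

Taking rice sacks + seed packs + tool kits + school kits + jerry cans: 298 kg used, 1902 in people served.
No other feasible combination exceeds 1902.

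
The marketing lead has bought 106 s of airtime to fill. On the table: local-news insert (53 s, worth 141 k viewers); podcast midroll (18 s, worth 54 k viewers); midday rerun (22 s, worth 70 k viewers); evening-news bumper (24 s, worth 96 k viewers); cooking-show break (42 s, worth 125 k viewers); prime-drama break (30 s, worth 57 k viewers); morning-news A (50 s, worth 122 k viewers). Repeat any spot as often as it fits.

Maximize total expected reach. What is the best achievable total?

4×evening-news bumper uses 96 of the 106 s and totals 384.
Nothing else within 106 s beats 384.

384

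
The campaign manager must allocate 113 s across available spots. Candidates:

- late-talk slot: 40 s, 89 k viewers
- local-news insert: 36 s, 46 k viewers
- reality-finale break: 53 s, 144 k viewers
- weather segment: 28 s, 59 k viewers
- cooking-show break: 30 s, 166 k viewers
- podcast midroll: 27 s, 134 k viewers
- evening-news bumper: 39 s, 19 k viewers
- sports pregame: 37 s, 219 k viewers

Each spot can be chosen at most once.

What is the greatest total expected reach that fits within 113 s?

519

Taking cooking-show break + podcast midroll + sports pregame: 94 s used, 519 in expected reach.
Runner-up late-talk slot + cooking-show break + sports pregame tops out at 474.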